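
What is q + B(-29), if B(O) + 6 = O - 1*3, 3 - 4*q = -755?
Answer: 303/2 ≈ 151.50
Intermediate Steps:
q = 379/2 (q = ¾ - ¼*(-755) = ¾ + 755/4 = 379/2 ≈ 189.50)
B(O) = -9 + O (B(O) = -6 + (O - 1*3) = -6 + (O - 3) = -6 + (-3 + O) = -9 + O)
q + B(-29) = 379/2 + (-9 - 29) = 379/2 - 38 = 303/2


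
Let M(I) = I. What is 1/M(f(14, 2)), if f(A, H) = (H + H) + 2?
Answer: ⅙ ≈ 0.16667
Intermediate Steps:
f(A, H) = 2 + 2*H (f(A, H) = 2*H + 2 = 2 + 2*H)
1/M(f(14, 2)) = 1/(2 + 2*2) = 1/(2 + 4) = 1/6 = ⅙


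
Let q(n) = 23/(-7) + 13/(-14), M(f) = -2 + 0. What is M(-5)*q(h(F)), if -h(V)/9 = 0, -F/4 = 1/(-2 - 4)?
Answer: 59/7 ≈ 8.4286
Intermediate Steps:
F = ⅔ (F = -4/(-2 - 4) = -4/(-6) = -4*(-⅙) = ⅔ ≈ 0.66667)
M(f) = -2
h(V) = 0 (h(V) = -9*0 = 0)
q(n) = -59/14 (q(n) = 23*(-⅐) + 13*(-1/14) = -23/7 - 13/14 = -59/14)
M(-5)*q(h(F)) = -2*(-59/14) = 59/7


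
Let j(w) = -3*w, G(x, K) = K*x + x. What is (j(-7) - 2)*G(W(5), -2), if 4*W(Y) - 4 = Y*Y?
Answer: -551/4 ≈ -137.75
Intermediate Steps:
W(Y) = 1 + Y²/4 (W(Y) = 1 + (Y*Y)/4 = 1 + Y²/4)
G(x, K) = x + K*x
(j(-7) - 2)*G(W(5), -2) = (-3*(-7) - 2)*((1 + (¼)*5²)*(1 - 2)) = (21 - 2)*((1 + (¼)*25)*(-1)) = 19*((1 + 25/4)*(-1)) = 19*((29/4)*(-1)) = 19*(-29/4) = -551/4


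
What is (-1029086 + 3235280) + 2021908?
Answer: 4228102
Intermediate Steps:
(-1029086 + 3235280) + 2021908 = 2206194 + 2021908 = 4228102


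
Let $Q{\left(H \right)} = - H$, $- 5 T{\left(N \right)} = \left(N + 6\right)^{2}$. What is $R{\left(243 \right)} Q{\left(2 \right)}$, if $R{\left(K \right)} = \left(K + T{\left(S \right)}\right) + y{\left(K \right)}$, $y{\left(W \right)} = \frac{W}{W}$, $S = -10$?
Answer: $- \frac{2408}{5} \approx -481.6$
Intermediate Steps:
$T{\left(N \right)} = - \frac{\left(6 + N\right)^{2}}{5}$ ($T{\left(N \right)} = - \frac{\left(N + 6\right)^{2}}{5} = - \frac{\left(6 + N\right)^{2}}{5}$)
$y{\left(W \right)} = 1$
$R{\left(K \right)} = - \frac{11}{5} + K$ ($R{\left(K \right)} = \left(K - \frac{\left(6 - 10\right)^{2}}{5}\right) + 1 = \left(K - \frac{\left(-4\right)^{2}}{5}\right) + 1 = \left(K - \frac{16}{5}\right) + 1 = \left(- \frac{16}{5} + K\right) + 1 = - \frac{11}{5} + K$)
$R{\left(243 \right)} Q{\left(2 \right)} = \left(- \frac{11}{5} + 243\right) \left(\left(-1\right) 2\right) = \frac{1204}{5} \left(-2\right) = - \frac{2408}{5}$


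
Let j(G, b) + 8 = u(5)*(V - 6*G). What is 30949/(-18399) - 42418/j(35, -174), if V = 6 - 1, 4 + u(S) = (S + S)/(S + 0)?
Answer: -44049460/410911 ≈ -107.20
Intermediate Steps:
u(S) = -2 (u(S) = -4 + (S + S)/(S + 0) = -4 + (2*S)/S = -4 + 2 = -2)
V = 5
j(G, b) = -18 + 12*G (j(G, b) = -8 - 2*(5 - 6*G) = -8 + (-10 + 12*G) = -18 + 12*G)
30949/(-18399) - 42418/j(35, -174) = 30949/(-18399) - 42418/(-18 + 12*35) = 30949*(-1/18399) - 42418/(-18 + 420) = -30949/18399 - 42418/402 = -30949/18399 - 42418*1/402 = -30949/18399 - 21209/201 = -44049460/410911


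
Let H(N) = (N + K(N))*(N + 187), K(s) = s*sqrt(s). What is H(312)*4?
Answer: 622752 + 1245504*sqrt(78) ≈ 1.1623e+7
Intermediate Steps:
K(s) = s**(3/2)
H(N) = (187 + N)*(N + N**(3/2)) (H(N) = (N + N**(3/2))*(N + 187) = (N + N**(3/2))*(187 + N) = (187 + N)*(N + N**(3/2)))
H(312)*4 = (312**2 + 312**(5/2) + 187*312 + 187*312**(3/2))*4 = (97344 + 194688*sqrt(78) + 58344 + 187*(624*sqrt(78)))*4 = (97344 + 194688*sqrt(78) + 58344 + 116688*sqrt(78))*4 = (155688 + 311376*sqrt(78))*4 = 622752 + 1245504*sqrt(78)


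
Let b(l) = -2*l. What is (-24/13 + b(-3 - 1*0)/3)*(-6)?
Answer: -12/13 ≈ -0.92308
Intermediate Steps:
(-24/13 + b(-3 - 1*0)/3)*(-6) = (-24/13 - 2*(-3 - 1*0)/3)*(-6) = (-24*1/13 - 2*(-3 + 0)*(⅓))*(-6) = (-24/13 - 2*(-3)*(⅓))*(-6) = (-24/13 + 6*(⅓))*(-6) = (-24/13 + 2)*(-6) = (2/13)*(-6) = -12/13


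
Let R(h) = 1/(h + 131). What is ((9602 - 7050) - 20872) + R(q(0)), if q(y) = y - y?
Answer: -2399919/131 ≈ -18320.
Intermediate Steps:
q(y) = 0
R(h) = 1/(131 + h)
((9602 - 7050) - 20872) + R(q(0)) = ((9602 - 7050) - 20872) + 1/(131 + 0) = (2552 - 20872) + 1/131 = -18320 + 1/131 = -2399919/131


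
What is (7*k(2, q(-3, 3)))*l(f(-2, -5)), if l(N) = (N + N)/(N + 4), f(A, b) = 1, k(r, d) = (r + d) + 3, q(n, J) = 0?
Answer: 14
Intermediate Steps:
k(r, d) = 3 + d + r (k(r, d) = (d + r) + 3 = 3 + d + r)
l(N) = 2*N/(4 + N) (l(N) = (2*N)/(4 + N) = 2*N/(4 + N))
(7*k(2, q(-3, 3)))*l(f(-2, -5)) = (7*(3 + 0 + 2))*(2*1/(4 + 1)) = (7*5)*(2*1/5) = 35*(2*1*(⅕)) = 35*(⅖) = 14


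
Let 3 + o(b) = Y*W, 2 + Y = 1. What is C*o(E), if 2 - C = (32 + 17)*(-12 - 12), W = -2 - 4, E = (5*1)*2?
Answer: 3534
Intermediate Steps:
E = 10 (E = 5*2 = 10)
Y = -1 (Y = -2 + 1 = -1)
W = -6
o(b) = 3 (o(b) = -3 - 1*(-6) = -3 + 6 = 3)
C = 1178 (C = 2 - (32 + 17)*(-12 - 12) = 2 - 49*(-24) = 2 - 1*(-1176) = 2 + 1176 = 1178)
C*o(E) = 1178*3 = 3534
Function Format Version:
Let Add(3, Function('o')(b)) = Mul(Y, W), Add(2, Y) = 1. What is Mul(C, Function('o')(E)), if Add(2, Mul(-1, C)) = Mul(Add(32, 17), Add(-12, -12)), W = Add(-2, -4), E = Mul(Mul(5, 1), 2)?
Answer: 3534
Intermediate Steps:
E = 10 (E = Mul(5, 2) = 10)
Y = -1 (Y = Add(-2, 1) = -1)
W = -6
Function('o')(b) = 3 (Function('o')(b) = Add(-3, Mul(-1, -6)) = Add(-3, 6) = 3)
C = 1178 (C = Add(2, Mul(-1, Mul(Add(32, 17), Add(-12, -12)))) = Add(2, Mul(-1, Mul(49, -24))) = Add(2, Mul(-1, -1176)) = Add(2, 1176) = 1178)
Mul(C, Function('o')(E)) = Mul(1178, 3) = 3534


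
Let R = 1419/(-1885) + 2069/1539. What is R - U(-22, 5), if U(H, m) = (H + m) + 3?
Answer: 42330434/2901015 ≈ 14.592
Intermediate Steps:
U(H, m) = 3 + H + m
R = 1716224/2901015 (R = 1419*(-1/1885) + 2069*(1/1539) = -1419/1885 + 2069/1539 = 1716224/2901015 ≈ 0.59159)
R - U(-22, 5) = 1716224/2901015 - (3 - 22 + 5) = 1716224/2901015 - 1*(-14) = 1716224/2901015 + 14 = 42330434/2901015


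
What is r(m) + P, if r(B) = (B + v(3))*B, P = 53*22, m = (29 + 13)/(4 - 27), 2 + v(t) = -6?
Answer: 626306/529 ≈ 1183.9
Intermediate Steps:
v(t) = -8 (v(t) = -2 - 6 = -8)
m = -42/23 (m = 42/(-23) = 42*(-1/23) = -42/23 ≈ -1.8261)
P = 1166
r(B) = B*(-8 + B) (r(B) = (B - 8)*B = (-8 + B)*B = B*(-8 + B))
r(m) + P = -42*(-8 - 42/23)/23 + 1166 = -42/23*(-226/23) + 1166 = 9492/529 + 1166 = 626306/529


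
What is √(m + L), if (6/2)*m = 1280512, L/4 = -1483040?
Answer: 8*I*√774186/3 ≈ 2346.3*I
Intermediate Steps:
L = -5932160 (L = 4*(-1483040) = -5932160)
m = 1280512/3 (m = (⅓)*1280512 = 1280512/3 ≈ 4.2684e+5)
√(m + L) = √(1280512/3 - 5932160) = √(-16515968/3) = 8*I*√774186/3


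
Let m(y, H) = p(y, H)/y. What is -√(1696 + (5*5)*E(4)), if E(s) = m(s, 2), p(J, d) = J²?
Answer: -2*√449 ≈ -42.379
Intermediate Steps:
m(y, H) = y (m(y, H) = y²/y = y)
E(s) = s
-√(1696 + (5*5)*E(4)) = -√(1696 + (5*5)*4) = -√(1696 + 25*4) = -√(1696 + 100) = -√1796 = -2*√449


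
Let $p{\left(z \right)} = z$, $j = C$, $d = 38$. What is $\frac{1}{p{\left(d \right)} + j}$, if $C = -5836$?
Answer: $- \frac{1}{5798} \approx -0.00017247$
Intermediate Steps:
$j = -5836$
$\frac{1}{p{\left(d \right)} + j} = \frac{1}{38 - 5836} = \frac{1}{-5798} = - \frac{1}{5798}$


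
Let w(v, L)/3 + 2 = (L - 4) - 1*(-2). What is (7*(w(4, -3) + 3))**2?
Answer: 15876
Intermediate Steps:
w(v, L) = -12 + 3*L (w(v, L) = -6 + 3*((L - 4) - 1*(-2)) = -6 + 3*((-4 + L) + 2) = -6 + 3*(-2 + L) = -6 + (-6 + 3*L) = -12 + 3*L)
(7*(w(4, -3) + 3))**2 = (7*((-12 + 3*(-3)) + 3))**2 = (7*((-12 - 9) + 3))**2 = (7*(-21 + 3))**2 = (7*(-18))**2 = (-126)**2 = 15876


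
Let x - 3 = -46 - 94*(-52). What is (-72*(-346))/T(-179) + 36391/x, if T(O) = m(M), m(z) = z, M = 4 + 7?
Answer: 121098941/53295 ≈ 2272.2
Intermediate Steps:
M = 11
T(O) = 11
x = 4845 (x = 3 + (-46 - 94*(-52)) = 3 + (-46 + 4888) = 3 + 4842 = 4845)
(-72*(-346))/T(-179) + 36391/x = -72*(-346)/11 + 36391/4845 = 24912*(1/11) + 36391*(1/4845) = 24912/11 + 36391/4845 = 121098941/53295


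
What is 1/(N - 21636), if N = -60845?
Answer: -1/82481 ≈ -1.2124e-5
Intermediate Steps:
1/(N - 21636) = 1/(-60845 - 21636) = 1/(-82481) = -1/82481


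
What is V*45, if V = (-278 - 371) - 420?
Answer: -48105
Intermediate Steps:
V = -1069 (V = -649 - 420 = -1069)
V*45 = -1069*45 = -48105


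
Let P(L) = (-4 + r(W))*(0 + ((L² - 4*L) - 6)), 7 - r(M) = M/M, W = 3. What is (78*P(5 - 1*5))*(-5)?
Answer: 4680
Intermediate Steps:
r(M) = 6 (r(M) = 7 - M/M = 7 - 1*1 = 7 - 1 = 6)
P(L) = -12 - 8*L + 2*L² (P(L) = (-4 + 6)*(0 + ((L² - 4*L) - 6)) = 2*(0 + (-6 + L² - 4*L)) = 2*(-6 + L² - 4*L) = -12 - 8*L + 2*L²)
(78*P(5 - 1*5))*(-5) = (78*(-12 - 8*(5 - 1*5) + 2*(5 - 1*5)²))*(-5) = (78*(-12 - 8*(5 - 5) + 2*(5 - 5)²))*(-5) = (78*(-12 - 8*0 + 2*0²))*(-5) = (78*(-12 + 0 + 2*0))*(-5) = (78*(-12 + 0 + 0))*(-5) = (78*(-12))*(-5) = -936*(-5) = 4680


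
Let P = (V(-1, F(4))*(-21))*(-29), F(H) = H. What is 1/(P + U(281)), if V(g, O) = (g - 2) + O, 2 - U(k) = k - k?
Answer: 1/611 ≈ 0.0016367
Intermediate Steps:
U(k) = 2 (U(k) = 2 - (k - k) = 2 - 1*0 = 2 + 0 = 2)
V(g, O) = -2 + O + g (V(g, O) = (-2 + g) + O = -2 + O + g)
P = 609 (P = ((-2 + 4 - 1)*(-21))*(-29) = (1*(-21))*(-29) = -21*(-29) = 609)
1/(P + U(281)) = 1/(609 + 2) = 1/611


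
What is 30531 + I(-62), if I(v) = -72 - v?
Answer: 30521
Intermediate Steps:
30531 + I(-62) = 30531 + (-72 - 1*(-62)) = 30531 + (-72 + 62) = 30531 - 10 = 30521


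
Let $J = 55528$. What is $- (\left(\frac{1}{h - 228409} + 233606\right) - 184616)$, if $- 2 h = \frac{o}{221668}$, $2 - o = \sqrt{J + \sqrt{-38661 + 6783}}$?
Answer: $-48990 + \frac{1}{\frac{50630966213}{221668} - \frac{\sqrt{55528 + 3 i \sqrt{3542}}}{443336}} \approx -48990.0 + 1.0 \cdot 10^{-17} i$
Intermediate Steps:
$o = 2 - \sqrt{55528 + 3 i \sqrt{3542}}$ ($o = 2 - \sqrt{55528 + \sqrt{-38661 + 6783}} = 2 - \sqrt{55528 + \sqrt{-31878}} = 2 - \sqrt{55528 + 3 i \sqrt{3542}} \approx -233.64 - 0.37884 i$)
$h = - \frac{1}{221668} + \frac{\sqrt{55528 + 3 i \sqrt{3542}}}{443336}$ ($h = - \frac{\left(2 - \sqrt{55528 + 3 i \sqrt{3542}}\right) \frac{1}{221668}}{2} = - \frac{\frac{1}{110834} - \frac{\sqrt{55528 + 3 i \sqrt{3542}}}{221668}}{2} = - \frac{1}{221668} + \frac{\sqrt{55528 + 3 i \sqrt{3542}}}{443336} \approx 0.00052701 + 8.5453 \cdot 10^{-7} i$)
$- (\left(\frac{1}{h - 228409} + 233606\right) - 184616) = - (\left(\frac{1}{\left(- \frac{1}{221668} + \frac{\sqrt{55528 + 3 i \sqrt{3542}}}{443336}\right) - 228409} + 233606\right) - 184616) = - (\left(\frac{1}{- \frac{50630966213}{221668} + \frac{\sqrt{55528 + 3 i \sqrt{3542}}}{443336}} + 233606\right) - 184616) = - (\left(233606 + \frac{1}{- \frac{50630966213}{221668} + \frac{\sqrt{55528 + 3 i \sqrt{3542}}}{443336}}\right) - 184616) = - (48990 + \frac{1}{- \frac{50630966213}{221668} + \frac{\sqrt{55528 + 3 i \sqrt{3542}}}{443336}}) = -48990 - \frac{1}{- \frac{50630966213}{221668} + \frac{\sqrt{55528 + 3 i \sqrt{3542}}}{443336}}$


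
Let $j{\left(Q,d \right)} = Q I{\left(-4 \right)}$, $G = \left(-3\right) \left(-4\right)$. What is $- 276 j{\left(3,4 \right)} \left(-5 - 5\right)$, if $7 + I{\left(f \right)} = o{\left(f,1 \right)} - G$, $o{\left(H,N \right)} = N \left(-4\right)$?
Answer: $-190440$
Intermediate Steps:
$o{\left(H,N \right)} = - 4 N$
$G = 12$
$I{\left(f \right)} = -23$ ($I{\left(f \right)} = -7 - 16 = -23$)
$j{\left(Q,d \right)} = - 23 Q$ ($j{\left(Q,d \right)} = Q \left(-23\right) = - 23 Q$)
$- 276 j{\left(3,4 \right)} \left(-5 - 5\right) = - 276 \left(-23\right) 3 \left(-5 - 5\right) = - 276 \left(\left(-69\right) \left(-10\right)\right) = \left(-276\right) 690 = -190440$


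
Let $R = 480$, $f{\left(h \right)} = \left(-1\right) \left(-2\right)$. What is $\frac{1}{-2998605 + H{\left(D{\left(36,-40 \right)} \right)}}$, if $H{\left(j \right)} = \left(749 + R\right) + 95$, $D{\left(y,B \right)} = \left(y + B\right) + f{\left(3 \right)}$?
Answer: $- \frac{1}{2997281} \approx -3.3364 \cdot 10^{-7}$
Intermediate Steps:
$f{\left(h \right)} = 2$
$D{\left(y,B \right)} = 2 + B + y$ ($D{\left(y,B \right)} = \left(y + B\right) + 2 = \left(B + y\right) + 2 = 2 + B + y$)
$H{\left(j \right)} = 1324$ ($H{\left(j \right)} = \left(749 + 480\right) + 95 = 1229 + 95 = 1324$)
$\frac{1}{-2998605 + H{\left(D{\left(36,-40 \right)} \right)}} = \frac{1}{-2998605 + 1324} = \frac{1}{-2997281} = - \frac{1}{2997281}$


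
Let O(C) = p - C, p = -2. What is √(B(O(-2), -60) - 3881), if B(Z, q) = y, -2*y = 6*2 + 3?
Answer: I*√15554/2 ≈ 62.358*I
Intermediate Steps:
O(C) = -2 - C
y = -15/2 (y = -(6*2 + 3)/2 = -(12 + 3)/2 = -½*15 = -15/2 ≈ -7.5000)
B(Z, q) = -15/2
√(B(O(-2), -60) - 3881) = √(-15/2 - 3881) = √(-7777/2) = I*√15554/2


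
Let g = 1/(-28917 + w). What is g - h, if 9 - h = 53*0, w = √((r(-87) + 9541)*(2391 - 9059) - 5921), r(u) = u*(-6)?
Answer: -8129718963/903298894 - I*√67106005/903298894 ≈ -9.0 - 9.0688e-6*I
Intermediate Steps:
r(u) = -6*u
w = I*√67106005 (w = √((-6*(-87) + 9541)*(2391 - 9059) - 5921) = √((522 + 9541)*(-6668) - 5921) = √(10063*(-6668) - 5921) = √(-67100084 - 5921) = √(-67106005) = I*√67106005 ≈ 8191.8*I)
g = 1/(-28917 + I*√67106005) ≈ -3.2013e-5 - 9.0688e-6*I
h = 9 (h = 9 - 53*0 = 9 - 1*0 = 9 + 0 = 9)
g - h = (-28917/903298894 - I*√67106005/903298894) - 1*9 = (-28917/903298894 - I*√67106005/903298894) - 9 = -8129718963/903298894 - I*√67106005/903298894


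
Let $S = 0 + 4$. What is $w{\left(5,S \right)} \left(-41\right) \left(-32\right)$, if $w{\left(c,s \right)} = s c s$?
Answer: $104960$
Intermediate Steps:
$S = 4$
$w{\left(c,s \right)} = c s^{2}$ ($w{\left(c,s \right)} = c s s = c s^{2}$)
$w{\left(5,S \right)} \left(-41\right) \left(-32\right) = 5 \cdot 4^{2} \left(-41\right) \left(-32\right) = 5 \cdot 16 \left(-41\right) \left(-32\right) = 80 \left(-41\right) \left(-32\right) = \left(-3280\right) \left(-32\right) = 104960$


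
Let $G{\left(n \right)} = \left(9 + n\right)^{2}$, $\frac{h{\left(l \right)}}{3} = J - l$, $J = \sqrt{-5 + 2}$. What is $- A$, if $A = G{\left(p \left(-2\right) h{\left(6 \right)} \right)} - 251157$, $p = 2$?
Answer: $245028 + 1944 i \sqrt{3} \approx 2.4503 \cdot 10^{5} + 3367.1 i$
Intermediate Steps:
$J = i \sqrt{3}$ ($J = \sqrt{-3} = i \sqrt{3} \approx 1.732 i$)
$h{\left(l \right)} = - 3 l + 3 i \sqrt{3}$ ($h{\left(l \right)} = 3 \left(i \sqrt{3} - l\right) = 3 \left(- l + i \sqrt{3}\right) = - 3 l + 3 i \sqrt{3}$)
$A = -251157 + \left(81 - 12 i \sqrt{3}\right)^{2}$ ($A = \left(9 + 2 \left(-2\right) \left(\left(-3\right) 6 + 3 i \sqrt{3}\right)\right)^{2} - 251157 = \left(9 - 4 \left(-18 + 3 i \sqrt{3}\right)\right)^{2} - 251157 = \left(9 + \left(72 - 12 i \sqrt{3}\right)\right)^{2} - 251157 = \left(81 - 12 i \sqrt{3}\right)^{2} - 251157 = -251157 + \left(81 - 12 i \sqrt{3}\right)^{2} \approx -2.4503 \cdot 10^{5} - 3367.1 i$)
$- A = - (-245028 - 1944 i \sqrt{3}) = 245028 + 1944 i \sqrt{3}$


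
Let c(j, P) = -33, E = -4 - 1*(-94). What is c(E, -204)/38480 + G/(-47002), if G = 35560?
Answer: -684949933/904318480 ≈ -0.75742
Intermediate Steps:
E = 90 (E = -4 + 94 = 90)
c(E, -204)/38480 + G/(-47002) = -33/38480 + 35560/(-47002) = -33*1/38480 + 35560*(-1/47002) = -33/38480 - 17780/23501 = -684949933/904318480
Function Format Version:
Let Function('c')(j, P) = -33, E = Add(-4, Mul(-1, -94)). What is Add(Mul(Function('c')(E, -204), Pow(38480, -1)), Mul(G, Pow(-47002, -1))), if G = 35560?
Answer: Rational(-684949933, 904318480) ≈ -0.75742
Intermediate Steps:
E = 90 (E = Add(-4, 94) = 90)
Add(Mul(Function('c')(E, -204), Pow(38480, -1)), Mul(G, Pow(-47002, -1))) = Add(Mul(-33, Pow(38480, -1)), Mul(35560, Pow(-47002, -1))) = Add(Mul(-33, Rational(1, 38480)), Mul(35560, Rational(-1, 47002))) = Add(Rational(-33, 38480), Rational(-17780, 23501)) = Rational(-684949933, 904318480)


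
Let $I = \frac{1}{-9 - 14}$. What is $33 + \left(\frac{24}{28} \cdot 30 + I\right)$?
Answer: $\frac{9446}{161} \approx 58.671$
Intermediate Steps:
$I = - \frac{1}{23}$ ($I = \frac{1}{-23} = - \frac{1}{23} \approx -0.043478$)
$33 + \left(\frac{24}{28} \cdot 30 + I\right) = 33 - \left(\frac{1}{23} - \frac{24}{28} \cdot 30\right) = 33 - \left(\frac{1}{23} - 24 \cdot \frac{1}{28} \cdot 30\right) = 33 + \left(\frac{6}{7} \cdot 30 - \frac{1}{23}\right) = 33 + \left(\frac{180}{7} - \frac{1}{23}\right) = 33 + \frac{4133}{161} = \frac{9446}{161}$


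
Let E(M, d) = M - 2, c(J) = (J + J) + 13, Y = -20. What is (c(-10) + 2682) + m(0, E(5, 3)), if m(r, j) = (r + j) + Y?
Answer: 2658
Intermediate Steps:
c(J) = 13 + 2*J (c(J) = 2*J + 13 = 13 + 2*J)
E(M, d) = -2 + M
m(r, j) = -20 + j + r (m(r, j) = (r + j) - 20 = (j + r) - 20 = -20 + j + r)
(c(-10) + 2682) + m(0, E(5, 3)) = ((13 + 2*(-10)) + 2682) + (-20 + (-2 + 5) + 0) = ((13 - 20) + 2682) + (-20 + 3 + 0) = (-7 + 2682) - 17 = 2675 - 17 = 2658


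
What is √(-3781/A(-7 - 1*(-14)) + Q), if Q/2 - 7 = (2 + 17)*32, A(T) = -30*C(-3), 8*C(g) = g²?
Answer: √2717610/45 ≈ 36.634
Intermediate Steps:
C(g) = g²/8
A(T) = -135/4 (A(T) = -15*(-3)²/4 = -15*9/4 = -30*9/8 = -135/4)
Q = 1230 (Q = 14 + 2*((2 + 17)*32) = 14 + 2*(19*32) = 14 + 2*608 = 14 + 1216 = 1230)
√(-3781/A(-7 - 1*(-14)) + Q) = √(-3781/(-135/4) + 1230) = √(-3781*(-4/135) + 1230) = √(15124/135 + 1230) = √(181174/135) = √2717610/45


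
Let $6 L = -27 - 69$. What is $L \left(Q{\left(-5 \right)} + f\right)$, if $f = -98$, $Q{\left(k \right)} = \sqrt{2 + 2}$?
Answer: $1536$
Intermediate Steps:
$Q{\left(k \right)} = 2$ ($Q{\left(k \right)} = \sqrt{4} = 2$)
$L = -16$ ($L = \frac{-27 - 69}{6} = \frac{1}{6} \left(-96\right) = -16$)
$L \left(Q{\left(-5 \right)} + f\right) = - 16 \left(2 - 98\right) = \left(-16\right) \left(-96\right) = 1536$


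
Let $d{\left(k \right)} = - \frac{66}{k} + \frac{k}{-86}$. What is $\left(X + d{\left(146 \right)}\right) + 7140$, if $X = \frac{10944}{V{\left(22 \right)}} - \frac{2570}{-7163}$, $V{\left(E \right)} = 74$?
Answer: $\frac{6061542787686}{831932309} \approx 7286.1$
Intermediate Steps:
$d{\left(k \right)} = - \frac{66}{k} - \frac{k}{86}$ ($d{\left(k \right)} = - \frac{66}{k} + k \left(- \frac{1}{86}\right) = - \frac{66}{k} - \frac{k}{86}$)
$X = \frac{39291026}{265031}$ ($X = \frac{10944}{74} - \frac{2570}{-7163} = 10944 \cdot \frac{1}{74} - - \frac{2570}{7163} = \frac{5472}{37} + \frac{2570}{7163} = \frac{39291026}{265031} \approx 148.25$)
$\left(X + d{\left(146 \right)}\right) + 7140 = \left(\frac{39291026}{265031} - \left(\frac{73}{43} + \frac{66}{146}\right)\right) + 7140 = \left(\frac{39291026}{265031} - \frac{6748}{3139}\right) + 7140 = \frac{121546101426}{831932309} + 7140 = \frac{6061542787686}{831932309}$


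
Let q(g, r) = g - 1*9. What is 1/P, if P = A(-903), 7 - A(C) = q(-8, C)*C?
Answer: -1/15344 ≈ -6.5172e-5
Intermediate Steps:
q(g, r) = -9 + g (q(g, r) = g - 9 = -9 + g)
A(C) = 7 + 17*C (A(C) = 7 - (-9 - 8)*C = 7 - (-17)*C = 7 + 17*C)
P = -15344 (P = 7 + 17*(-903) = 7 - 15351 = -15344)
1/P = 1/(-15344) = -1/15344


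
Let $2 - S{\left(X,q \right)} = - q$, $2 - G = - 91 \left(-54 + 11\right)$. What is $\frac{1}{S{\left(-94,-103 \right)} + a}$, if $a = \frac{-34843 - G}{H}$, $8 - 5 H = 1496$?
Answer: $\frac{372}{1093} \approx 0.34035$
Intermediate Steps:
$H = - \frac{1488}{5}$ ($H = \frac{8}{5} - \frac{1496}{5} = - \frac{1488}{5} \approx -297.6$)
$G = -3911$ ($G = 2 - - 91 \left(-54 + 11\right) = 2 - \left(-91\right) \left(-43\right) = 2 - 3913 = -3911$)
$S{\left(X,q \right)} = 2 + q$ ($S{\left(X,q \right)} = 2 - - q = 2 + q$)
$a = \frac{38665}{372}$ ($a = \frac{-34843 - -3911}{- \frac{1488}{5}} = \left(-34843 + 3911\right) \left(- \frac{5}{1488}\right) = \left(-30932\right) \left(- \frac{5}{1488}\right) = \frac{38665}{372} \approx 103.94$)
$\frac{1}{S{\left(-94,-103 \right)} + a} = \frac{1}{\left(2 - 103\right) + \frac{38665}{372}} = \frac{1}{-101 + \frac{38665}{372}} = \frac{1}{\frac{1093}{372}} = \frac{372}{1093}$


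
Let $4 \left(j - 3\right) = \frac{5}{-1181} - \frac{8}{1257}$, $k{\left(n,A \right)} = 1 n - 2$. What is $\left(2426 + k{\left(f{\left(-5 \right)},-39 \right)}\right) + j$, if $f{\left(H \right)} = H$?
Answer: $\frac{14381984963}{5938068} \approx 2422.0$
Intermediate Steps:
$k{\left(n,A \right)} = -2 + n$ ($k{\left(n,A \right)} = n - 2 = -2 + n$)
$j = \frac{17798471}{5938068}$ ($j = 3 + \frac{\frac{5}{-1181} - \frac{8}{1257}}{4} = 3 + \frac{5 \left(- \frac{1}{1181}\right) - \frac{8}{1257}}{4} = 3 + \frac{- \frac{5}{1181} - \frac{8}{1257}}{4} = 3 + \frac{1}{4} \left(- \frac{15733}{1484517}\right) = 3 - \frac{15733}{5938068} = \frac{17798471}{5938068} \approx 2.9973$)
$\left(2426 + k{\left(f{\left(-5 \right)},-39 \right)}\right) + j = \left(2426 - 7\right) + \frac{17798471}{5938068} = 2419 + \frac{17798471}{5938068} = \frac{14381984963}{5938068}$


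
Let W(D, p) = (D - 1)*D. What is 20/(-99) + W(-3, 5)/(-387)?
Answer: -992/4257 ≈ -0.23303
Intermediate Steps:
W(D, p) = D*(-1 + D) (W(D, p) = (-1 + D)*D = D*(-1 + D))
20/(-99) + W(-3, 5)/(-387) = 20/(-99) - 3*(-1 - 3)/(-387) = 20*(-1/99) - 3*(-4)*(-1/387) = -20/99 + 12*(-1/387) = -20/99 - 4/129 = -992/4257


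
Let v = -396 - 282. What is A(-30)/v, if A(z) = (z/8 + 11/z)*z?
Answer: -247/1356 ≈ -0.18215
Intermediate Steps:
A(z) = z*(11/z + z/8) (A(z) = (z*(⅛) + 11/z)*z = (z/8 + 11/z)*z = (11/z + z/8)*z = z*(11/z + z/8))
v = -678
A(-30)/v = (11 + (⅛)*(-30)²)/(-678) = (11 + (⅛)*900)*(-1/678) = (11 + 225/2)*(-1/678) = (247/2)*(-1/678) = -247/1356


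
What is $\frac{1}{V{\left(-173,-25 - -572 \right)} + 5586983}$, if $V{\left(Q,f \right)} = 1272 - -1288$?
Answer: $\frac{1}{5589543} \approx 1.7891 \cdot 10^{-7}$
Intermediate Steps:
$V{\left(Q,f \right)} = 2560$ ($V{\left(Q,f \right)} = 1272 + 1288 = 2560$)
$\frac{1}{V{\left(-173,-25 - -572 \right)} + 5586983} = \frac{1}{2560 + 5586983} = \frac{1}{5589543}$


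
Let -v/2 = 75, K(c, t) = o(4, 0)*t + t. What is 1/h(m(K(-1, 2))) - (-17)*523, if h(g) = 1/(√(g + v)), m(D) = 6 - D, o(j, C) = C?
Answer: 8891 + I*√146 ≈ 8891.0 + 12.083*I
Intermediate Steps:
K(c, t) = t (K(c, t) = 0*t + t = 0 + t = t)
v = -150 (v = -2*75 = -150)
h(g) = (-150 + g)^(-½) (h(g) = 1/(√(g - 150)) = 1/(√(-150 + g)) = (-150 + g)^(-½))
1/h(m(K(-1, 2))) - (-17)*523 = 1/((-150 + (6 - 1*2))^(-½)) - (-17)*523 = 1/((-150 + (6 - 2))^(-½)) - 1*(-8891) = 1/((-150 + 4)^(-½)) + 8891 = 1/((-146)^(-½)) + 8891 = 1/(-I*√146/146) + 8891 = I*√146 + 8891 = 8891 + I*√146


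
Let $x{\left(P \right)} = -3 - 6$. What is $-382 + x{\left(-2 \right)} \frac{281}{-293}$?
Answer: $- \frac{109397}{293} \approx -373.37$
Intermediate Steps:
$x{\left(P \right)} = -9$ ($x{\left(P \right)} = -3 - 6 = -9$)
$-382 + x{\left(-2 \right)} \frac{281}{-293} = -382 - 9 \frac{281}{-293} = -382 - 9 \cdot 281 \left(- \frac{1}{293}\right) = -382 - - \frac{2529}{293} = -382 + \frac{2529}{293} = - \frac{109397}{293}$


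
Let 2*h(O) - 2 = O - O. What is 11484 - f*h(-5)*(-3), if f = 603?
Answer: 13293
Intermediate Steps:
h(O) = 1 (h(O) = 1 + (O - O)/2 = 1 + (1/2)*0 = 1 + 0 = 1)
11484 - f*h(-5)*(-3) = 11484 - 603*1*(-3) = 11484 - 603*(-3) = 11484 - 1*(-1809) = 11484 + 1809 = 13293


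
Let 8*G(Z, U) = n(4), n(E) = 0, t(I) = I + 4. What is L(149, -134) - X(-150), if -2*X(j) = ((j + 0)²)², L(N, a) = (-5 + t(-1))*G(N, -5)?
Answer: 253125000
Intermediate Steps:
t(I) = 4 + I
G(Z, U) = 0 (G(Z, U) = (⅛)*0 = 0)
L(N, a) = 0 (L(N, a) = (-5 + (4 - 1))*0 = (-5 + 3)*0 = -2*0 = 0)
X(j) = -j⁴/2 (X(j) = -(j + 0)⁴/2 = -j⁴/2)
L(149, -134) - X(-150) = 0 - (-1)*(-150)⁴/2 = 0 - (-1)*506250000/2 = 0 - 1*(-253125000) = 0 + 253125000 = 253125000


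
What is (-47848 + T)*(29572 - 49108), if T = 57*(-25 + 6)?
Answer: 955916016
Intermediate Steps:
T = -1083 (T = 57*(-19) = -1083)
(-47848 + T)*(29572 - 49108) = (-47848 - 1083)*(29572 - 49108) = -48931*(-19536) = 955916016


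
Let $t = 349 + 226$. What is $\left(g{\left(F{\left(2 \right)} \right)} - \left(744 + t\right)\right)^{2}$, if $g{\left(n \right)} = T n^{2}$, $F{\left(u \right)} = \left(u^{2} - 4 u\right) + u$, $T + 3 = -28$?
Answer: $2082249$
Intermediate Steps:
$t = 575$
$T = -31$ ($T = -3 - 28 = -31$)
$F{\left(u \right)} = u^{2} - 3 u$
$g{\left(n \right)} = - 31 n^{2}$
$\left(g{\left(F{\left(2 \right)} \right)} - \left(744 + t\right)\right)^{2} = \left(- 31 \left(2 \left(-3 + 2\right)\right)^{2} - 1319\right)^{2} = \left(- 31 \left(2 \left(-1\right)\right)^{2} - 1319\right)^{2} = \left(- 31 \left(-2\right)^{2} - 1319\right)^{2} = \left(\left(-31\right) 4 - 1319\right)^{2} = \left(-124 - 1319\right)^{2} = \left(-1443\right)^{2} = 2082249$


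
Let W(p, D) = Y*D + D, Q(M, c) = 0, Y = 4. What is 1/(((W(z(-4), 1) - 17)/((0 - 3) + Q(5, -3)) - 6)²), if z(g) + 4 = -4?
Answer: ¼ ≈ 0.25000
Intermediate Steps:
z(g) = -8 (z(g) = -4 - 4 = -8)
W(p, D) = 5*D (W(p, D) = 4*D + D = 5*D)
1/(((W(z(-4), 1) - 17)/((0 - 3) + Q(5, -3)) - 6)²) = 1/(((5*1 - 17)/((0 - 3) + 0) - 6)²) = 1/(((5 - 17)/(-3 + 0) - 6)²) = 1/((-12/(-3) - 6)²) = 1/((-12*(-⅓) - 6)²) = 1/((4 - 6)²) = 1/((-2)²) = 1/4 = ¼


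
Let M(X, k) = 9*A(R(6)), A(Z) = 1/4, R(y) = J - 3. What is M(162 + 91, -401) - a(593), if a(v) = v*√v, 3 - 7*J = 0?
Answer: 9/4 - 593*√593 ≈ -14438.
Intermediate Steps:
J = 3/7 (J = 3/7 - ⅐*0 = 3/7 + 0 = 3/7 ≈ 0.42857)
R(y) = -18/7 (R(y) = 3/7 - 3 = -18/7)
A(Z) = ¼
a(v) = v^(3/2)
M(X, k) = 9/4 (M(X, k) = 9*(¼) = 9/4)
M(162 + 91, -401) - a(593) = 9/4 - 593^(3/2) = 9/4 - 593*√593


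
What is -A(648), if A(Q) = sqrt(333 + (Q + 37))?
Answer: -sqrt(1018) ≈ -31.906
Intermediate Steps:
A(Q) = sqrt(370 + Q) (A(Q) = sqrt(333 + (37 + Q)) = sqrt(370 + Q))
-A(648) = -sqrt(370 + 648) = -sqrt(1018)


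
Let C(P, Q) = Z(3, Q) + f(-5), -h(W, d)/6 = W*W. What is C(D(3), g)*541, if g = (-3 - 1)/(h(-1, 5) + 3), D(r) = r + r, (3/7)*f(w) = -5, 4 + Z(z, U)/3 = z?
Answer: -23804/3 ≈ -7934.7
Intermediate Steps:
Z(z, U) = -12 + 3*z
f(w) = -35/3 (f(w) = (7/3)*(-5) = -35/3)
h(W, d) = -6*W² (h(W, d) = -6*W*W = -6*W²)
D(r) = 2*r
g = 4/3 (g = (-3 - 1)/(-6*(-1)² + 3) = -4/(-6*1 + 3) = -4/(-6 + 3) = -4/(-3) = -4*(-⅓) = 4/3 ≈ 1.3333)
C(P, Q) = -44/3 (C(P, Q) = (-12 + 3*3) - 35/3 = (-12 + 9) - 35/3 = -3 - 35/3 = -44/3)
C(D(3), g)*541 = -44/3*541 = -23804/3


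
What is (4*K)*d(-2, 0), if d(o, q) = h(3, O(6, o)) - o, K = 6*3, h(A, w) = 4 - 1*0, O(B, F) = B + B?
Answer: 432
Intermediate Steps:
O(B, F) = 2*B
h(A, w) = 4 (h(A, w) = 4 + 0 = 4)
K = 18
d(o, q) = 4 - o
(4*K)*d(-2, 0) = (4*18)*(4 - 1*(-2)) = 72*(4 + 2) = 72*6 = 432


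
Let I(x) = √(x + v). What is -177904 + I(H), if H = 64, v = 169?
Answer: -177904 + √233 ≈ -1.7789e+5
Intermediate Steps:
I(x) = √(169 + x) (I(x) = √(x + 169) = √(169 + x))
-177904 + I(H) = -177904 + √(169 + 64) = -177904 + √233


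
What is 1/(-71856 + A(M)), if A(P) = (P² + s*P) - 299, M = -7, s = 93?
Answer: -1/72757 ≈ -1.3744e-5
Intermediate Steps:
A(P) = -299 + P² + 93*P (A(P) = (P² + 93*P) - 299 = -299 + P² + 93*P)
1/(-71856 + A(M)) = 1/(-71856 + (-299 + (-7)² + 93*(-7))) = 1/(-71856 + (-299 + 49 - 651)) = 1/(-71856 - 901) = 1/(-72757) = -1/72757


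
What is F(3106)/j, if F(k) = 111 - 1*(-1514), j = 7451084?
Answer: 1625/7451084 ≈ 0.00021809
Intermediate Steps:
F(k) = 1625 (F(k) = 111 + 1514 = 1625)
F(3106)/j = 1625/7451084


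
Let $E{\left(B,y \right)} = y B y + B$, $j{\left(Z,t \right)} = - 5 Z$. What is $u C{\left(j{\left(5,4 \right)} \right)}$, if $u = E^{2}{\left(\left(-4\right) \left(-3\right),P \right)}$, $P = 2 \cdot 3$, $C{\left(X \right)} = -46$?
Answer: $-9068256$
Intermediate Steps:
$P = 6$
$E{\left(B,y \right)} = B + B y^{2}$ ($E{\left(B,y \right)} = B y y + B = B y^{2} + B = B + B y^{2}$)
$u = 197136$ ($u = \left(\left(-4\right) \left(-3\right) \left(1 + 6^{2}\right)\right)^{2} = \left(12 \left(1 + 36\right)\right)^{2} = \left(12 \cdot 37\right)^{2} = 444^{2} = 197136$)
$u C{\left(j{\left(5,4 \right)} \right)} = 197136 \left(-46\right) = -9068256$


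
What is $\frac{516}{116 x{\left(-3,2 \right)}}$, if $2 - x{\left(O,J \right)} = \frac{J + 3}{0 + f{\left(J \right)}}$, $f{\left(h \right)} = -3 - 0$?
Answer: $\frac{387}{319} \approx 1.2132$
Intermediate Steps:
$f{\left(h \right)} = -3$ ($f{\left(h \right)} = -3 + 0 = -3$)
$x{\left(O,J \right)} = 3 + \frac{J}{3}$ ($x{\left(O,J \right)} = 2 - \frac{J + 3}{0 - 3} = 2 - \frac{3 + J}{-3} = 2 - \left(3 + J\right) \left(- \frac{1}{3}\right) = 2 - \left(-1 - \frac{J}{3}\right) = 2 + \left(1 + \frac{J}{3}\right) = 3 + \frac{J}{3}$)
$\frac{516}{116 x{\left(-3,2 \right)}} = \frac{516}{116 \left(3 + \frac{1}{3} \cdot 2\right)} = \frac{516}{116 \left(3 + \frac{2}{3}\right)} = \frac{516}{116 \cdot \frac{11}{3}} = \frac{516}{\frac{1276}{3}} = 516 \cdot \frac{3}{1276} = \frac{387}{319}$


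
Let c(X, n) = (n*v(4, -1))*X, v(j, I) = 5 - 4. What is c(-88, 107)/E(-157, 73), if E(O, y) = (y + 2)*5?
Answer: -9416/375 ≈ -25.109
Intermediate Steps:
v(j, I) = 1
c(X, n) = X*n (c(X, n) = (n*1)*X = n*X = X*n)
E(O, y) = 10 + 5*y (E(O, y) = (2 + y)*5 = 10 + 5*y)
c(-88, 107)/E(-157, 73) = (-88*107)/(10 + 5*73) = -9416/(10 + 365) = -9416/375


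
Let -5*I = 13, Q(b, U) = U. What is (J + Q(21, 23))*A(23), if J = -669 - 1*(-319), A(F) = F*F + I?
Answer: -860664/5 ≈ -1.7213e+5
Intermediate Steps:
I = -13/5 (I = -1/5*13 = -13/5 ≈ -2.6000)
A(F) = -13/5 + F**2 (A(F) = F*F - 13/5 = F**2 - 13/5 = -13/5 + F**2)
J = -350 (J = -669 + 319 = -350)
(J + Q(21, 23))*A(23) = (-350 + 23)*(-13/5 + 23**2) = -327*(-13/5 + 529) = -327*2632/5 = -860664/5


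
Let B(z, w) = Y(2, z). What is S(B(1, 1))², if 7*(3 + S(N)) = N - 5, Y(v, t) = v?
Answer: 576/49 ≈ 11.755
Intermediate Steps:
B(z, w) = 2
S(N) = -26/7 + N/7 (S(N) = -3 + (N - 5)/7 = -3 + (-5 + N)/7 = -3 + (-5/7 + N/7) = -26/7 + N/7)
S(B(1, 1))² = (-26/7 + (⅐)*2)² = (-26/7 + 2/7)² = (-24/7)² = 576/49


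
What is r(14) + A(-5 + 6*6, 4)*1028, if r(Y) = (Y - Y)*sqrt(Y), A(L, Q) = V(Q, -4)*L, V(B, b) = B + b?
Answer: 0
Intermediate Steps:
A(L, Q) = L*(-4 + Q) (A(L, Q) = (Q - 4)*L = (-4 + Q)*L = L*(-4 + Q))
r(Y) = 0 (r(Y) = 0*sqrt(Y) = 0)
r(14) + A(-5 + 6*6, 4)*1028 = 0 + ((-5 + 6*6)*(-4 + 4))*1028 = 0 + ((-5 + 36)*0)*1028 = 0 + (31*0)*1028 = 0 + 0*1028 = 0 + 0 = 0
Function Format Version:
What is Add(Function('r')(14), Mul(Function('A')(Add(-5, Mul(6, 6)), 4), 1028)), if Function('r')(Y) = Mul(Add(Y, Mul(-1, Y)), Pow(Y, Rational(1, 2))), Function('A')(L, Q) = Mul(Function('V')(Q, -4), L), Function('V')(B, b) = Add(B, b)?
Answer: 0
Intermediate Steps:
Function('A')(L, Q) = Mul(L, Add(-4, Q)) (Function('A')(L, Q) = Mul(Add(Q, -4), L) = Mul(Add(-4, Q), L) = Mul(L, Add(-4, Q)))
Function('r')(Y) = 0 (Function('r')(Y) = Mul(0, Pow(Y, Rational(1, 2))) = 0)
Add(Function('r')(14), Mul(Function('A')(Add(-5, Mul(6, 6)), 4), 1028)) = Add(0, Mul(Mul(Add(-5, Mul(6, 6)), Add(-4, 4)), 1028)) = Add(0, Mul(Mul(Add(-5, 36), 0), 1028)) = Add(0, Mul(Mul(31, 0), 1028)) = Add(0, Mul(0, 1028)) = Add(0, 0) = 0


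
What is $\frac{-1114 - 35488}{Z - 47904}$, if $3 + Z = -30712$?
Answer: $\frac{36602}{78619} \approx 0.46556$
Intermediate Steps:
$Z = -30715$ ($Z = -3 - 30712 = -30715$)
$\frac{-1114 - 35488}{Z - 47904} = \frac{-1114 - 35488}{-30715 - 47904} = - \frac{36602}{-78619} = \left(-36602\right) \left(- \frac{1}{78619}\right) = \frac{36602}{78619}$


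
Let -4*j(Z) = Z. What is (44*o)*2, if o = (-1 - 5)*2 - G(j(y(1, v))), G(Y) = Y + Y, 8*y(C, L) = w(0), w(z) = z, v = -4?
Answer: -1056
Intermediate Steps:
y(C, L) = 0 (y(C, L) = (1/8)*0 = 0)
j(Z) = -Z/4
G(Y) = 2*Y
o = -12 (o = (-1 - 5)*2 - 2*(-1/4*0) = -6*2 - 2*0 = -12 - 1*0 = -12 + 0 = -12)
(44*o)*2 = (44*(-12))*2 = -528*2 = -1056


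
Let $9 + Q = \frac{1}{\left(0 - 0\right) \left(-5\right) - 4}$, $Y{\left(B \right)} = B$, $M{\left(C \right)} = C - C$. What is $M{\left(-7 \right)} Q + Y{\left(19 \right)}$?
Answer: $19$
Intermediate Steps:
$M{\left(C \right)} = 0$
$Q = - \frac{37}{4}$ ($Q = -9 + \frac{1}{\left(0 - 0\right) \left(-5\right) - 4} = -9 + \frac{1}{\left(0 + 0\right) \left(-5\right) - 4} = -9 + \frac{1}{0 \left(-5\right) - 4} = -9 + \frac{1}{0 - 4} = -9 + \frac{1}{-4} = -9 - \frac{1}{4} = - \frac{37}{4} \approx -9.25$)
$M{\left(-7 \right)} Q + Y{\left(19 \right)} = 0 \left(- \frac{37}{4}\right) + 19 = 0 + 19 = 19$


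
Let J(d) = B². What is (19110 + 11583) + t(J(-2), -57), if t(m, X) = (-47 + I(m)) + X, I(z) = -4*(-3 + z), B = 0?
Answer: 30601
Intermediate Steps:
J(d) = 0 (J(d) = 0² = 0)
I(z) = 12 - 4*z
t(m, X) = -35 + X - 4*m (t(m, X) = (-47 + (12 - 4*m)) + X = (-35 - 4*m) + X = -35 + X - 4*m)
(19110 + 11583) + t(J(-2), -57) = (19110 + 11583) + (-35 - 57 - 4*0) = 30693 + (-35 - 57 + 0) = 30693 - 92 = 30601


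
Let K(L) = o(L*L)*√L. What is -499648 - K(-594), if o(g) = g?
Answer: -499648 - 1058508*I*√66 ≈ -4.9965e+5 - 8.5994e+6*I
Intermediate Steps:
K(L) = L^(5/2) (K(L) = (L*L)*√L = L²*√L = L^(5/2))
-499648 - K(-594) = -499648 - (-594)^(5/2) = -499648 - 1058508*I*√66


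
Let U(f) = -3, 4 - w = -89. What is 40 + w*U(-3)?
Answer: -239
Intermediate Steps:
w = 93 (w = 4 - 1*(-89) = 4 + 89 = 93)
40 + w*U(-3) = 40 + 93*(-3) = 40 - 279 = -239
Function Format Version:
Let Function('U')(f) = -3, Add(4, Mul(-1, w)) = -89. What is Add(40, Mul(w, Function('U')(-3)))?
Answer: -239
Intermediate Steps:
w = 93 (w = Add(4, Mul(-1, -89)) = Add(4, 89) = 93)
Add(40, Mul(w, Function('U')(-3))) = Add(40, Mul(93, -3)) = Add(40, -279) = -239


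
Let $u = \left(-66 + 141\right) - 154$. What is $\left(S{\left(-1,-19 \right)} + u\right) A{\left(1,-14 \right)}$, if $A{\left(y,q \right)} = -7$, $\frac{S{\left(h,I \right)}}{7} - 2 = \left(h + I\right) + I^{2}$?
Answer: $-16254$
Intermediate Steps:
$S{\left(h,I \right)} = 14 + 7 I + 7 h + 7 I^{2}$ ($S{\left(h,I \right)} = 14 + 7 \left(\left(h + I\right) + I^{2}\right) = 14 + 7 \left(\left(I + h\right) + I^{2}\right) = 14 + 7 \left(I + h + I^{2}\right) = 14 + \left(7 I + 7 h + 7 I^{2}\right) = 14 + 7 I + 7 h + 7 I^{2}$)
$u = -79$ ($u = 75 - 154 = -79$)
$\left(S{\left(-1,-19 \right)} + u\right) A{\left(1,-14 \right)} = \left(\left(14 + 7 \left(-19\right) + 7 \left(-1\right) + 7 \left(-19\right)^{2}\right) - 79\right) \left(-7\right) = \left(\left(14 - 133 - 7 + 7 \cdot 361\right) - 79\right) \left(-7\right) = \left(\left(14 - 133 - 7 + 2527\right) - 79\right) \left(-7\right) = \left(2401 - 79\right) \left(-7\right) = 2322 \left(-7\right) = -16254$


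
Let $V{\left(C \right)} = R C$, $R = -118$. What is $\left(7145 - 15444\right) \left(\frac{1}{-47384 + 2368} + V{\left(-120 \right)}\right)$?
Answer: $- \frac{5290003013141}{45016} \approx -1.1751 \cdot 10^{8}$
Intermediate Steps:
$V{\left(C \right)} = - 118 C$
$\left(7145 - 15444\right) \left(\frac{1}{-47384 + 2368} + V{\left(-120 \right)}\right) = \left(7145 - 15444\right) \left(\frac{1}{-47384 + 2368} - -14160\right) = - 8299 \left(\frac{1}{-45016} + 14160\right) = - 8299 \left(- \frac{1}{45016} + 14160\right) = \left(-8299\right) \frac{637426559}{45016} = - \frac{5290003013141}{45016}$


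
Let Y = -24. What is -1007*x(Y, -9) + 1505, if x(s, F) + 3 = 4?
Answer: 498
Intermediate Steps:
x(s, F) = 1 (x(s, F) = -3 + 4 = 1)
-1007*x(Y, -9) + 1505 = -1007*1 + 1505 = -1007 + 1505 = 498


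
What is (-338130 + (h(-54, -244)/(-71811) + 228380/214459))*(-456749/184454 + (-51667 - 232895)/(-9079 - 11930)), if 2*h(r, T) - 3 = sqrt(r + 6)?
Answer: -49635118213201648825916011/13262219025395026092 - 14297586469*I*sqrt(3)/46380260418291 ≈ -3.7426e+6 - 0.00053394*I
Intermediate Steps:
h(r, T) = 3/2 + sqrt(6 + r)/2 (h(r, T) = 3/2 + sqrt(r + 6)/2 = 3/2 + sqrt(6 + r)/2)
(-338130 + (h(-54, -244)/(-71811) + 228380/214459))*(-456749/184454 + (-51667 - 232895)/(-9079 - 11930)) = (-338130 + ((3/2 + sqrt(6 - 54)/2)/(-71811) + 228380/214459))*(-456749/184454 + (-51667 - 232895)/(-9079 - 11930)) = (-338130 + ((3/2 + sqrt(-48)/2)*(-1/71811) + 228380*(1/214459)))*(-456749*1/184454 - 284562/(-21009)) = (-338130 + ((3/2 + (4*I*sqrt(3))/2)*(-1/71811) + 228380/214459))*(-456749/184454 - 284562*(-1/21009)) = (-338130 + ((3/2 + 2*I*sqrt(3))*(-1/71811) + 228380/214459))*(-456749/184454 + 94854/7003) = (-338130 + ((-1/47874 - 2*I*sqrt(3)/71811) + 228380/214459))*(14297586469/1291731362) = (-338130 + (10933249661/10267010166 - 2*I*sqrt(3)/71811))*(14297586469/1291731362) = (-3471573214179919/10267010166 - 2*I*sqrt(3)/71811)*(14297586469/1291731362) = -49635118213201648825916011/13262219025395026092 - 14297586469*I*sqrt(3)/46380260418291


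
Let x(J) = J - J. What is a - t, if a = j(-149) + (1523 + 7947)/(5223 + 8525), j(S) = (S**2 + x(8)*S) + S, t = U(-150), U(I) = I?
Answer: 152621283/6874 ≈ 22203.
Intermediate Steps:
x(J) = 0
t = -150
j(S) = S + S**2 (j(S) = (S**2 + 0*S) + S = (S**2 + 0) + S = S**2 + S = S + S**2)
a = 151590183/6874 (a = -149*(1 - 149) + (1523 + 7947)/(5223 + 8525) = -149*(-148) + 9470/13748 = 22052 + 9470*(1/13748) = 22052 + 4735/6874 = 151590183/6874 ≈ 22053.)
a - t = 151590183/6874 - 1*(-150) = 151590183/6874 + 150 = 152621283/6874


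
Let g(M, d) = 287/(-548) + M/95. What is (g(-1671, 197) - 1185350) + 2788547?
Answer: 83461492847/52060 ≈ 1.6032e+6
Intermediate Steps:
g(M, d) = -287/548 + M/95 (g(M, d) = 287*(-1/548) + M*(1/95) = -287/548 + M/95)
(g(-1671, 197) - 1185350) + 2788547 = ((-287/548 + (1/95)*(-1671)) - 1185350) + 2788547 = ((-287/548 - 1671/95) - 1185350) + 2788547 = (-942973/52060 - 1185350) + 2788547 = -61710263973/52060 + 2788547 = 83461492847/52060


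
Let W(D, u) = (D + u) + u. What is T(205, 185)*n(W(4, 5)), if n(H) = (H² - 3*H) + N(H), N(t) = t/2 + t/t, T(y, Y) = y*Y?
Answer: 6143850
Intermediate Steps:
T(y, Y) = Y*y
W(D, u) = D + 2*u
N(t) = 1 + t/2 (N(t) = t*(½) + 1 = t/2 + 1 = 1 + t/2)
n(H) = 1 + H² - 5*H/2 (n(H) = (H² - 3*H) + (1 + H/2) = 1 + H² - 5*H/2)
T(205, 185)*n(W(4, 5)) = (185*205)*(1 + (4 + 2*5)² - 5*(4 + 2*5)/2) = 37925*(1 + (4 + 10)² - 5*(4 + 10)/2) = 37925*(1 + 14² - 5/2*14) = 37925*(1 + 196 - 35) = 37925*162 = 6143850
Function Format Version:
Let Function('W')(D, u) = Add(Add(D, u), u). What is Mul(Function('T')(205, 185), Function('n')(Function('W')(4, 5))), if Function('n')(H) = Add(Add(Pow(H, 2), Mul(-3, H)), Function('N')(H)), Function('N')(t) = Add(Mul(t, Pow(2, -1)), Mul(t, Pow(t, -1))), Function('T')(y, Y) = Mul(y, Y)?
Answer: 6143850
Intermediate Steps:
Function('T')(y, Y) = Mul(Y, y)
Function('W')(D, u) = Add(D, Mul(2, u))
Function('N')(t) = Add(1, Mul(Rational(1, 2), t)) (Function('N')(t) = Add(Mul(t, Rational(1, 2)), 1) = Add(Mul(Rational(1, 2), t), 1) = Add(1, Mul(Rational(1, 2), t)))
Function('n')(H) = Add(1, Pow(H, 2), Mul(Rational(-5, 2), H)) (Function('n')(H) = Add(Add(Pow(H, 2), Mul(-3, H)), Add(1, Mul(Rational(1, 2), H))) = Add(1, Pow(H, 2), Mul(Rational(-5, 2), H)))
Mul(Function('T')(205, 185), Function('n')(Function('W')(4, 5))) = Mul(Mul(185, 205), Add(1, Pow(Add(4, Mul(2, 5)), 2), Mul(Rational(-5, 2), Add(4, Mul(2, 5))))) = Mul(37925, Add(1, Pow(Add(4, 10), 2), Mul(Rational(-5, 2), Add(4, 10)))) = Mul(37925, Add(1, Pow(14, 2), Mul(Rational(-5, 2), 14))) = Mul(37925, Add(1, 196, -35)) = Mul(37925, 162) = 6143850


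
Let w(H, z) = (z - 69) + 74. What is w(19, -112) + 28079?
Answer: 27972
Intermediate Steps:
w(H, z) = 5 + z (w(H, z) = (-69 + z) + 74 = 5 + z)
w(19, -112) + 28079 = (5 - 112) + 28079 = -107 + 28079 = 27972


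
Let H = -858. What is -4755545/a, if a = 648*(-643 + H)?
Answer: 4755545/972648 ≈ 4.8893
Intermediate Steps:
a = -972648 (a = 648*(-643 - 858) = 648*(-1501) = -972648)
-4755545/a = -4755545/(-972648) = -4755545*(-1/972648) = 4755545/972648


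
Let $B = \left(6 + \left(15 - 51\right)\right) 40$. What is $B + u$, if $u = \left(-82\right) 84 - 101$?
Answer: $-8189$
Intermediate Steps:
$u = -6989$ ($u = -6888 - 101 = -6989$)
$B = -1200$ ($B = \left(6 + \left(15 - 51\right)\right) 40 = \left(6 - 36\right) 40 = \left(-30\right) 40 = -1200$)
$B + u = -1200 - 6989 = -8189$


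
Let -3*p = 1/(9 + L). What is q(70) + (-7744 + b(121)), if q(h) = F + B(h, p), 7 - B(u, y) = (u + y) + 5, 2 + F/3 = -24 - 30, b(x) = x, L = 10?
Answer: -447962/57 ≈ -7859.0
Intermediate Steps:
p = -1/57 (p = -1/(3*(9 + 10)) = -⅓/19 = -⅓*1/19 = -1/57 ≈ -0.017544)
F = -168 (F = -6 + 3*(-24 - 30) = -6 + 3*(-54) = -6 - 162 = -168)
B(u, y) = 2 - u - y (B(u, y) = 7 - ((u + y) + 5) = 7 - (5 + u + y) = 7 + (-5 - u - y) = 2 - u - y)
q(h) = -9461/57 - h (q(h) = -168 + (2 - h - 1*(-1/57)) = -168 + (2 - h + 1/57) = -168 + (115/57 - h) = -9461/57 - h)
q(70) + (-7744 + b(121)) = (-9461/57 - 1*70) + (-7744 + 121) = (-9461/57 - 70) - 7623 = -13451/57 - 7623 = -447962/57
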